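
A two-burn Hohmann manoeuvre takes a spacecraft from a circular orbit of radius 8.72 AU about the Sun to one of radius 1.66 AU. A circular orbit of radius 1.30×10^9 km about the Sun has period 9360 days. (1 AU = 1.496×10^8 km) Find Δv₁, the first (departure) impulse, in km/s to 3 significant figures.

Δv₁ = 4.38 km/s

From Kepler's third law T² = 4π²r³/μ at r = 1.30×10^9 km, T = 9360 days = 9360 × 86400 s = 8.08704×10^8 s: μ = 4π²r³/T² = 1.32620×10^11 km³/s².
In km: r₁ = 8.72 × 1.496×10^8 = 1.304512×10^9 km; r₂ = 1.66 × 1.496×10^8 = 2.48336×10^8 km.
Transfer-ellipse semi-major axis a_t = (r₁ + r₂)/2 = (1.304512×10^9 + 2.48336×10^8)/2 = 7.76424×10^8 km.
Circular speed at r = 1.304512×10^9 km: v_c = √(μ/r) = 10.0828 km/s.
Vis-viva on the transfer ellipse at r = 1.304512×10^9 km gives v_t = √[μ(2/r − 1/a_t)] = 5.70232 km/s.
Δv₁ = |v_t − v_c| = |5.70232 − 10.0828| = 4.380 km/s.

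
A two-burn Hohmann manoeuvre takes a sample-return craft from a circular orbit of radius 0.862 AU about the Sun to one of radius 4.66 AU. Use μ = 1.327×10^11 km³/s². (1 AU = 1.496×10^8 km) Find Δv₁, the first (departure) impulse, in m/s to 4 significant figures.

In km: r₁ = 0.862 × 1.496×10^8 = 1.289552×10^8 km; r₂ = 4.66 × 1.496×10^8 = 6.97136×10^8 km.
The Hohmann ellipse has a_t = (r₁ + r₂)/2 = 4.130456×10^8 km.
On the circular orbit at r = 1.289552×10^8 km, v_c = √(μ/r) = 32.079 km/s.
Vis-viva on the transfer ellipse at r = 1.289552×10^8 km gives v_t = √[μ(2/r − 1/a_t)] = 41.675 km/s.
Δv₁ = |v_t − v_c| = |41.675 − 32.079| = 9.596 km/s.

Δv₁ = 9596 m/s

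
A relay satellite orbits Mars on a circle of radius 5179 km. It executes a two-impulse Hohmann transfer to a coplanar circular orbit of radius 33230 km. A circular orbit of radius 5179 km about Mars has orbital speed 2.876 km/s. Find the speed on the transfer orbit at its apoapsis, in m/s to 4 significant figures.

From the circular-orbit relation v² = μ/r at r = 5179 km: μ = v²r = (2.876)² × 5179 = 42837.5 km³/s².
The Hohmann ellipse has a_t = (r₁ + r₂)/2 = 19204.5 km.
The apoapsis of the transfer ellipse is at r = 33230 km.
Vis-viva: v = √[μ(2/r − 1/a_t)] = √[42837.5 × (2/33230 − 1/19204.5)] = 0.5896 km/s.

v = 589.6 m/s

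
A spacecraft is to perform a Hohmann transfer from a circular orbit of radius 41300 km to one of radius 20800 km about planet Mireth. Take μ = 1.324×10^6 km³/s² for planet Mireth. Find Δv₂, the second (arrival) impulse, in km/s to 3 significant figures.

Δv₂ = 1.22 km/s

The Hohmann ellipse has a_t = (r₁ + r₂)/2 = 31050 km.
On the circular orbit at r = 20800 km, v_c = √(μ/r) = 7.978 km/s.
Vis-viva on the transfer ellipse at r = 20800 km gives v_t = √[μ(2/r − 1/a_t)] = 9.201 km/s.
Δv₂ = |v_t − v_c| = |9.201 − 7.978| = 1.223 km/s.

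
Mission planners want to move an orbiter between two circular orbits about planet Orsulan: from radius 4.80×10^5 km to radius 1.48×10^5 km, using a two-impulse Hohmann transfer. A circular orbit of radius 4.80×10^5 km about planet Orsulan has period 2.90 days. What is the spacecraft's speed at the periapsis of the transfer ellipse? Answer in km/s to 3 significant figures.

v = 26.8 km/s

From Kepler's third law T² = 4π²r³/μ at r = 4.80×10^5 km, T = 2.90 days = 2.90 × 86400 s = 2.5056×10^5 s: μ = 4π²r³/T² = 6.95440×10^7 km³/s².
Transfer-ellipse semi-major axis a_t = (r₁ + r₂)/2 = (4.800×10^5 + 1.480×10^5)/2 = 3.140×10^5 km.
At periapsis, r = 1.480×10^5 km.
Applying v² = μ(2/r − 1/a_t): v = 26.80 km/s.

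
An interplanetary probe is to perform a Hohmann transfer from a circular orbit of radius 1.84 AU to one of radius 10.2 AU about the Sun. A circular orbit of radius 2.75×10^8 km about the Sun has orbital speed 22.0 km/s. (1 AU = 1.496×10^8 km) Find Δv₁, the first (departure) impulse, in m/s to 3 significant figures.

Δv₁ = 6630 m/s

From the circular-orbit relation v² = μ/r at r = 2.75×10^8 km: μ = v²r = (22.0)² × 2.75×10^8 = 1.33100×10^11 km³/s².
In km: r₁ = 1.84 × 1.496×10^8 = 2.75264×10^8 km; r₂ = 10.2 × 1.496×10^8 = 1.52592×10^9 km.
Semi-major axis of the transfer orbit: a_t = (2.75264×10^8 + 1.52592×10^9)/2 = 9.00592×10^8 km.
On the circular orbit at r = 2.75264×10^8 km, v_c = √(μ/r) = 21.989 km/s.
Transfer-orbit speed at the same r (vis-viva, a = a_t): v_t = √[μ(2/r − 1/a_t)] = 28.623 km/s.
Δv₁ = |v_t − v_c| = |28.623 − 21.989| = 6.634 km/s.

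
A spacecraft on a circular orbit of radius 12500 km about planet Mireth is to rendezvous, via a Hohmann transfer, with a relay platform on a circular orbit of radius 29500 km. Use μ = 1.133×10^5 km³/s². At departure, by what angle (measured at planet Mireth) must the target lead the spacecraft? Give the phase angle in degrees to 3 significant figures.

φ = 71.9°

Semi-major axis of the transfer orbit: a_t = (12500 + 29500)/2 = 21000 km.
The half-period of the transfer ellipse is t = π√(a_t³/μ) = 28400 s.
The target's mean motion on its circular orbit is ω₂ = √(μ/r₂³) = 6.643×10^-5 rad/s.
Angle swept by the target during transfer: ω₂·t = 1.887 rad = 108.1°.
Arrival is 180° from departure on the ellipse, so φ = 180° − 108.1° = 71.9°.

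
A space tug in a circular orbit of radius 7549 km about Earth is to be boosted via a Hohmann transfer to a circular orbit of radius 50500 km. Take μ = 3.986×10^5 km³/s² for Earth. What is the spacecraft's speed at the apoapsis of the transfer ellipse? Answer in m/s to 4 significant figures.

Transfer-ellipse semi-major axis a_t = (r₁ + r₂)/2 = (7549 + 50500)/2 = 29024.5 km.
At apoapsis, r = 50500 km.
Applying v² = μ(2/r − 1/a_t): v = 1.433 km/s.

v = 1433 m/s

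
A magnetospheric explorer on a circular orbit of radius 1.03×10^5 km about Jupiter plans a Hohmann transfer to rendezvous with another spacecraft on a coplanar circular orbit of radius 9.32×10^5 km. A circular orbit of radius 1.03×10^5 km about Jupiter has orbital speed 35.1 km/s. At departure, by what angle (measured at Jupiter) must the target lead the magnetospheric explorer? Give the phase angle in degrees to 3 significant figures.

φ = 106°

From the circular-orbit relation v² = μ/r at r = 1.03×10^5 km: μ = v²r = (35.1)² × 1.03×10^5 = 1.26897×10^8 km³/s².
Semi-major axis of the transfer orbit: a_t = (1.030×10^5 + 9.320×10^5)/2 = 5.175×10^5 km.
The half-period of the transfer ellipse is t = π√(a_t³/μ) = 1.038×10^5 s.
The target's mean motion on its circular orbit is ω₂ = √(μ/r₂³) = 1.252×10^-5 rad/s.
Angle swept by the target during transfer: ω₂·t = 1.300 rad = 74.48°.
Arrival is 180° from departure on the ellipse, so φ = 180° − 74.48° = 106°.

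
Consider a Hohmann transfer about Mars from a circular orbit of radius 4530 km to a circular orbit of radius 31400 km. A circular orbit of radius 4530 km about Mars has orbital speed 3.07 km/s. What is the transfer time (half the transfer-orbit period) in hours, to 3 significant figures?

From the circular-orbit relation v² = μ/r at r = 4530 km: μ = v²r = (3.07)² × 4530 = 42694.8 km³/s².
Semi-major axis of the transfer orbit: a_t = (4530 + 31400)/2 = 17965 km.
Transfer time t = π√(a_t³/μ) = π√((17965)³ / 42694.8) = 36610 s.
Converting: 36610 s ÷ 3600 s/hour = 10.2 hours.

t = 10.2 hours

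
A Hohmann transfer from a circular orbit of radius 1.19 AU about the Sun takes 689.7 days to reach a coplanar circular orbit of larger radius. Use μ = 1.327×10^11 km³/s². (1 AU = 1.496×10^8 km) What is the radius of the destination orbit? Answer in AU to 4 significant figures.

r₂ = 3.660 AU

In km: r₁ = 1.19 × 1.496×10^8 = 1.78024×10^8 km.
Transfer time t = 689.7 days = 5.959008×10^7 s, and t = π√(a_t³/μ).
So a_t = (μ t²/π²)^(1/3) = (1.327×10^11 × (5.959008×10^7)² / π²)^(1/3) = 3.6278×10^8 km.
Since a_t = (r₁ + r₂)/2, r₂ = 2a_t − r₁ = 2×3.6278×10^8 − 1.78024×10^8 = 5.47536×10^8 km.
In AU: r₂ = 5.47536×10^8 / 1.496×10^8 = 3.660 AU.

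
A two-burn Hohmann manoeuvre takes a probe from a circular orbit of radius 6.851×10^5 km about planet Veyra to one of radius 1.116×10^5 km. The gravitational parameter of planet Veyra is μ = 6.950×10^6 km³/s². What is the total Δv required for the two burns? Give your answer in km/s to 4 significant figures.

Δv = 3.957 km/s

The Hohmann ellipse has a_t = (r₁ + r₂)/2 = 3.9835×10^5 km.
Circular speed at r₁: v₁ = √(μ/r₁) = √(6.950×10^6/6.851×10^5) = 3.185 km/s.
Transfer-orbit speed at r₁ (vis-viva equation): v_a = √[μ(2/r₁ − 1/a_t)] = 1.686 km/s.
First burn Δv₁ = |v_a − v₁| = 1.499 km/s.
At r₂, v₂ = √(μ/r₂) = 7.892 km/s.
Transfer-orbit speed at r₂: v_p = √[μ(2/r₂ − 1/a_t)] = 10.35 km/s.
Second burn Δv₂ = |v₂ − v_p| = 2.458 km/s.
Δv = Δv₁ + Δv₂ = 1.499 + 2.458 = 3.957 km/s.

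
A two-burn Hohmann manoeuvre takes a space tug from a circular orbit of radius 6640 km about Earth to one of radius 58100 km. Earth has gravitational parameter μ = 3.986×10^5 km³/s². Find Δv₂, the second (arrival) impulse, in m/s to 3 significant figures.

Transfer-ellipse semi-major axis a_t = (r₁ + r₂)/2 = (6640 + 58100)/2 = 32370 km.
On the circular orbit at r = 58100 km, v_c = √(μ/r) = 2.619 km/s.
Vis-viva on the transfer ellipse at r = 58100 km gives v_t = √[μ(2/r − 1/a_t)] = 1.186 km/s.
Δv₂ = |v_t − v_c| = |1.186 − 2.619| = 1.433 km/s.

Δv₂ = 1430 m/s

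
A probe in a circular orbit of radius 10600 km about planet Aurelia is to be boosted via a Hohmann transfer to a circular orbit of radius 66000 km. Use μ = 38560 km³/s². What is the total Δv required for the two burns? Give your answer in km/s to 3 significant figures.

The Hohmann ellipse has a_t = (r₁ + r₂)/2 = 38300 km.
Circular speed at r₁: v₁ = √(μ/r₁) = √(38560/10600) = 1.90728 km/s.
Transfer-orbit speed at r₁ (vis-viva equation): v_p = √[μ(2/r₁ − 1/a_t)] = 2.50373 km/s.
First burn Δv₁ = |v_p − v₁| = 0.59645 km/s.
At r₂, v₂ = √(μ/r₂) = 0.764358 km/s.
Transfer-orbit speed at r₂: v_a = √[μ(2/r₂ − 1/a_t)] = 0.402115 km/s.
Second burn Δv₂ = |v₂ − v_a| = 0.36224 km/s.
Total Δv = Δv₁ + Δv₂ = 0.9587 km/s.

Δv = 0.959 km/s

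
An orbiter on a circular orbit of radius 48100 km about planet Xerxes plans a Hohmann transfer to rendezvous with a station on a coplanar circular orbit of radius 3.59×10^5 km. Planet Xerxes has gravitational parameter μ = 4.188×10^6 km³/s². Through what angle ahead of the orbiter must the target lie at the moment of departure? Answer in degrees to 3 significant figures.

φ = 103°

Transfer-ellipse semi-major axis a_t = (r₁ + r₂)/2 = (48100 + 3.590×10^5)/2 = 2.0355×10^5 km.
Transfer time t = π√(a_t³/μ) = 1.4098×10^5 s.
The target's mean motion on its circular orbit is ω₂ = √(μ/r₂³) = 9.5140×10^-6 rad/s.
Angle swept by the target during transfer: ω₂·t = 1.3413 rad = 76.85°.
The orbiter traverses 180° on the transfer ellipse, so the target must lead by 180° − 76.85° = 103°.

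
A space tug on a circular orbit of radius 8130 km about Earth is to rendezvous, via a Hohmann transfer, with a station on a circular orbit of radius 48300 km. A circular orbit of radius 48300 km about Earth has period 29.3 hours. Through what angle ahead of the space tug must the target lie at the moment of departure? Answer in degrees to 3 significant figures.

φ = 99.6°

From Kepler's third law T² = 4π²r³/μ at r = 48300 km, T = 29.3 hours = 29.3 × 3600 s = 1.0548×10^5 s: μ = 4π²r³/T² = 3.99817×10^5 km³/s².
Transfer-ellipse semi-major axis a_t = (r₁ + r₂)/2 = (8130 + 48300)/2 = 28215 km.
Transfer time t = π√(a_t³/μ) = 23547 s.
Target angular speed ω₂ = √(μ/r₂³) = 5.9568×10^-5 rad/s.
Angle swept by the target during transfer: ω₂·t = 1.40265 rad = 80.37°.
The space tug traverses 180° on the transfer ellipse, so the target must lead by 180° − 80.37° = 99.6°.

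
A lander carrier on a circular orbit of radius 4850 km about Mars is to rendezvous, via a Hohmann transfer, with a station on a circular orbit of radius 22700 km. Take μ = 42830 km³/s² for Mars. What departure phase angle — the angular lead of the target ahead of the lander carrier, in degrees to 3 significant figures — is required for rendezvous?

φ = 94.9°

Semi-major axis of the transfer orbit: a_t = (4850 + 22700)/2 = 13775 km.
The half-period of the transfer ellipse is t = π√(a_t³/μ) = 24542 s.
Target angular speed ω₂ = √(μ/r₂³) = 6.0511×10^-5 rad/s.
Angle swept by the target during transfer: ω₂·t = 1.4851 rad = 85.09°.
The lander carrier traverses 180° on the transfer ellipse, so the target must lead by 180° − 85.09° = 94.9°.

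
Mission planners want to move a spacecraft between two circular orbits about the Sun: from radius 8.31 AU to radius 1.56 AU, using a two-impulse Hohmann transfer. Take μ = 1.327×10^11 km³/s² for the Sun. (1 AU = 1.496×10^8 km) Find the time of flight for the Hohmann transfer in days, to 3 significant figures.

In km: r₁ = 8.31 × 1.496×10^8 = 1.243176×10^9 km; r₂ = 1.56 × 1.496×10^8 = 2.33376×10^8 km.
The Hohmann ellipse has a_t = (r₁ + r₂)/2 = 7.38276×10^8 km.
By Kepler's third law the transfer-orbit period is T = 2π√(a_t³/μ), so t = T/2 = 1.730×10^8 s.
Converting: 1.730×10^8 s ÷ 86400 s/day = 2000 days.

t = 2000 days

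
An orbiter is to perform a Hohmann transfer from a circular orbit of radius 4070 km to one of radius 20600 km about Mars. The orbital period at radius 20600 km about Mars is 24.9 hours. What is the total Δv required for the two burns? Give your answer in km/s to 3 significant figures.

From Kepler's third law T² = 4π²r³/μ at r = 20600 km, T = 24.9 hours = 24.9 × 3600 s = 89640 s: μ = 4π²r³/T² = 42949.5 km³/s².
Transfer-ellipse semi-major axis a_t = (r₁ + r₂)/2 = (4070 + 20600)/2 = 12335 km.
Circular speed at r₁: v₁ = √(μ/r₁) = √(42949.5/4070) = 3.2485 km/s.
On the transfer ellipse at r₁, v² = μ(2/r − 1/a) gives v_p = √[μ(2/r₁ − 1/a_t)] = 4.1980 km/s.
First burn Δv₁ = |v_p − v₁| = 0.9495 km/s.
At r₂, v₂ = √(μ/r₂) = 1.4439 km/s.
Transfer-orbit speed at r₂: v_a = √[μ(2/r₂ − 1/a_t)] = 0.82942 km/s.
Second burn Δv₂ = |v₂ − v_a| = 0.6145 km/s.
Total Δv = Δv₁ + Δv₂ = 1.564 km/s.

Δv = 1.56 km/s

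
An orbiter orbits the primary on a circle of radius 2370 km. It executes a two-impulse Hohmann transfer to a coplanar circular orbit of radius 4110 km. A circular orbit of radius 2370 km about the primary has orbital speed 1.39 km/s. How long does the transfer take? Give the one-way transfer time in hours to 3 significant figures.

t = 2.38 hours

From the circular-orbit relation v² = μ/r at r = 2370 km: μ = v²r = (1.39)² × 2370 = 4579.08 km³/s².
Transfer-ellipse semi-major axis a_t = (r₁ + r₂)/2 = (2370 + 4110)/2 = 3240 km.
Half the transfer-orbit period gives t = π√(a_t³/μ) = 8562 s.
Converting: 8562 s ÷ 3600 s/hour = 2.38 hours.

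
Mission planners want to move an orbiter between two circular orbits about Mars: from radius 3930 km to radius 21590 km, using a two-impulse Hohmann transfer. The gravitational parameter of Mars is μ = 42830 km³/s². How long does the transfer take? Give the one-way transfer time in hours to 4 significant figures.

The Hohmann ellipse has a_t = (r₁ + r₂)/2 = 12760 km.
Half the transfer-orbit period gives t = π√(a_t³/μ) = 21880 s.
Converting: 21880 s ÷ 3600 s/hour = 6.078 hours.

t = 6.078 hours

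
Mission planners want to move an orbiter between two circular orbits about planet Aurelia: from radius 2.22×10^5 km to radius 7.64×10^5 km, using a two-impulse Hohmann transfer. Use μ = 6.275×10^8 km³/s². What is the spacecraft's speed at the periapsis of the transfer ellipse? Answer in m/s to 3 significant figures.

Transfer-ellipse semi-major axis a_t = (r₁ + r₂)/2 = (2.220×10^5 + 7.640×10^5)/2 = 4.930×10^5 km.
The periapsis of the transfer ellipse is at r = 2.220×10^5 km.
Applying v² = μ(2/r − 1/a_t): v = 66.18 km/s.

v = 66200 m/s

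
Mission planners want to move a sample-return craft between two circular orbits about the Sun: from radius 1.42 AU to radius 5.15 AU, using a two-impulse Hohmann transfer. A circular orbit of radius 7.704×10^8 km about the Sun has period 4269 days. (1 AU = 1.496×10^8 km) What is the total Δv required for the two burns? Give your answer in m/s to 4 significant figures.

From Kepler's third law T² = 4π²r³/μ at r = 7.704×10^8 km, T = 4269 days = 4269 × 86400 s = 3.688416×10^8 s: μ = 4π²r³/T² = 1.32687×10^11 km³/s².
In km: r₁ = 1.42 × 1.496×10^8 = 2.12432×10^8 km; r₂ = 5.15 × 1.496×10^8 = 7.7044×10^8 km.
Semi-major axis of the transfer orbit: a_t = (2.12432×10^8 + 7.7044×10^8)/2 = 4.91436×10^8 km.
At r₁ the circular-orbit speed is v₁ = √(μ/r₁) = 24.9922 km/s.
Transfer-orbit speed at r₁ (vis-viva): v_p = √[μ(2/r₁ − 1/a_t)] = 31.2925 km/s.
First burn Δv₁ = |v_p − v₁| = 6.3003 km/s.
Circular speed at r₂: v₂ = √(μ/r₂) = 13.12336 km/s.
Transfer-orbit speed at r₂: v_a = √[μ(2/r₂ − 1/a_t)] = 8.628225 km/s.
Second burn Δv₂ = |v₂ − v_a| = 4.4951 km/s.
Total Δv = Δv₁ + Δv₂ = 10.80 km/s.

Δv = 10800 m/s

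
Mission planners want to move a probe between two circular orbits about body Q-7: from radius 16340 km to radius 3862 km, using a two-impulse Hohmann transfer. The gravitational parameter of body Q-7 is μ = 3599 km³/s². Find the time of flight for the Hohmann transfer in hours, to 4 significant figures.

The Hohmann ellipse has a_t = (r₁ + r₂)/2 = 10101 km.
By Kepler's third law the transfer-orbit period is T = 2π√(a_t³/μ), so t = T/2 = 53160 s.
Converting: 53160 s ÷ 3600 s/hour = 14.77 hours.

t = 14.77 hours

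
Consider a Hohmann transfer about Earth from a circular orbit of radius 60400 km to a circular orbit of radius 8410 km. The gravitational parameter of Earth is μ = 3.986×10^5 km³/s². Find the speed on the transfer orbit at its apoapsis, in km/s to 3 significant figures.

v = 1.27 km/s

Semi-major axis of the transfer orbit: a_t = (60400 + 8410)/2 = 34405 km.
The apoapsis of the transfer ellipse is at r = 60400 km.
Vis-viva: v = √[μ(2/r − 1/a_t)] = √[3.986×10^5 × (2/60400 − 1/34405)] = 1.270 km/s.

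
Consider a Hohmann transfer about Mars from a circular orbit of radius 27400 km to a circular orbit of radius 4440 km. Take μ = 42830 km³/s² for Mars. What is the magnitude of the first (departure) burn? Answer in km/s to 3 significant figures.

Δv₁ = 0.590 km/s

Semi-major axis of the transfer orbit: a_t = (27400 + 4440)/2 = 15920 km.
On the circular orbit at r = 27400 km, v_c = √(μ/r) = 1.2503 km/s.
Transfer-orbit speed at the same r (vis-viva, a = a_t): v_t = √[μ(2/r − 1/a_t)] = 0.66027 km/s.
Δv₁ = |v_t − v_c| = |0.66027 − 1.2503| = 0.5900 km/s.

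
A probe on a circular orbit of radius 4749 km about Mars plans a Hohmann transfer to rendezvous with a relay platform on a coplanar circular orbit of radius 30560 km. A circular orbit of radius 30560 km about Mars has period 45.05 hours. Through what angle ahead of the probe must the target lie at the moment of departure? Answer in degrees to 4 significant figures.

From Kepler's third law T² = 4π²r³/μ at r = 30560 km, T = 45.05 hours = 45.05 × 3600 s = 1.6218×10^5 s: μ = 4π²r³/T² = 42837.6 km³/s².
Semi-major axis of the transfer orbit: a_t = (4749 + 30560)/2 = 17654.5 km.
The half-period of the transfer ellipse is t = π√(a_t³/μ) = 35605.8 s.
The target's mean motion on its circular orbit is ω₂ = √(μ/r₂³) = 3.87420×10^-5 rad/s.
Angle swept by the target during transfer: ω₂·t = 1.37944 rad = 79.04°.
Arrival is 180° from departure on the ellipse, so φ = 180° − 79.04° = 101.0°.

φ = 101.0°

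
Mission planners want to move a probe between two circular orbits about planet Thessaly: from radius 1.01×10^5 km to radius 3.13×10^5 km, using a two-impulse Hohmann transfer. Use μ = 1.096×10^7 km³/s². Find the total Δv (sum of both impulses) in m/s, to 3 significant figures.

Δv = 4180 m/s

Semi-major axis of the transfer orbit: a_t = (1.010×10^5 + 3.130×10^5)/2 = 2.070×10^5 km.
Circular speed at r₁: v₁ = √(μ/r₁) = √(1.096×10^7/1.010×10^5) = 10.417 km/s.
On the transfer ellipse at r₁, vis-viva equation gives v_p = √[μ(2/r₁ − 1/a_t)] = 12.809 km/s.
First burn Δv₁ = |v_p − v₁| = 2.392 km/s.
At r₂, v₂ = √(μ/r₂) = 5.917 km/s.
Transfer-orbit speed at r₂: v_a = √[μ(2/r₂ − 1/a_t)] = 4.133 km/s.
Second burn Δv₂ = |v₂ − v_a| = 1.784 km/s.
Δv = Δv₁ + Δv₂ = 2.392 + 1.784 = 4.176 km/s.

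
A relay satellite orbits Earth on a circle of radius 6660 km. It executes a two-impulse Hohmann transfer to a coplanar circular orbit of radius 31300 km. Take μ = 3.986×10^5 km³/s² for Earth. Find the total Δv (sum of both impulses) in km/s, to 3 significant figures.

The Hohmann ellipse has a_t = (r₁ + r₂)/2 = 18980 km.
Circular speed at r₁: v₁ = √(μ/r₁) = √(3.986×10^5/6660) = 7.7363 km/s.
On the transfer ellipse at r₁, v² = μ(2/r − 1/a) gives v_p = √[μ(2/r₁ − 1/a_t)] = 9.9347 km/s.
First burn Δv₁ = |v_p − v₁| = 2.198 km/s.
At r₂, v₂ = √(μ/r₂) = 3.569 km/s.
Transfer-orbit speed at r₂: v_a = √[μ(2/r₂ − 1/a_t)] = 2.114 km/s.
Second burn Δv₂ = |v₂ − v_a| = 1.455 km/s.
Δv = Δv₁ + Δv₂ = 2.198 + 1.455 = 3.653 km/s.

Δv = 3.65 km/s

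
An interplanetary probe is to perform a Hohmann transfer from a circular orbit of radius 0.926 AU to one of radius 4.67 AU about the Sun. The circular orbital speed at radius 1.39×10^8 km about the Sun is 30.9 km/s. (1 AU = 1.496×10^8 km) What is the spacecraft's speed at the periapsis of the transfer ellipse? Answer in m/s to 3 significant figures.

From the circular-orbit relation v² = μ/r at r = 1.39×10^8 km: μ = v²r = (30.9)² × 1.39×10^8 = 1.32719×10^11 km³/s².
In km: r₁ = 0.926 × 1.496×10^8 = 1.385296×10^8 km; r₂ = 4.67 × 1.496×10^8 = 6.98632×10^8 km.
The Hohmann ellipse has a_t = (r₁ + r₂)/2 = 4.185808×10^8 km.
At periapsis, r = 1.385296×10^8 km.
Vis-viva: v = √[μ(2/r − 1/a_t)] = √[1.32719×10^11 × (2/1.385296×10^8 − 1/4.185808×10^8)] = 39.99 km/s.

v = 40000 m/s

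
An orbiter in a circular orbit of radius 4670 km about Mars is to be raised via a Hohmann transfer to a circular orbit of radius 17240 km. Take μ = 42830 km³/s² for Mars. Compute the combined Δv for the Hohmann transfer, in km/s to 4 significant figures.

The Hohmann ellipse has a_t = (r₁ + r₂)/2 = 10955 km.
At r₁ the circular-orbit speed is v₁ = √(μ/r₁) = 3.0284 km/s.
Transfer-orbit speed at r₁ (vis-viva): v_p = √[μ(2/r₁ − 1/a_t)] = 3.7991 km/s.
First burn Δv₁ = |v_p − v₁| = 0.7707 km/s.
At r₂, v₂ = √(μ/r₂) = 1.5762 km/s.
Transfer-orbit speed at r₂: v_a = √[μ(2/r₂ − 1/a_t)] = 1.0291 km/s.
Second burn Δv₂ = |v₂ − v_a| = 0.5471 km/s.
Δv = Δv₁ + Δv₂ = 0.7707 + 0.5471 = 1.318 km/s.

Δv = 1.318 km/s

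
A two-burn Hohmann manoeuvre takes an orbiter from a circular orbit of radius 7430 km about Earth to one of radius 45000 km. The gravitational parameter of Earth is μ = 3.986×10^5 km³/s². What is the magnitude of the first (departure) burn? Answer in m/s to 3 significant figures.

Δv₁ = 2270 m/s

Transfer-ellipse semi-major axis a_t = (r₁ + r₂)/2 = (7430 + 45000)/2 = 26215 km.
Circular speed at r = 7430 km: v_c = √(μ/r) = 7.324 km/s.
Vis-viva on the transfer ellipse at r = 7430 km gives v_t = √[μ(2/r − 1/a_t)] = 9.596 km/s.
Δv₁ = |v_t − v_c| = |9.596 − 7.324| = 2.272 km/s.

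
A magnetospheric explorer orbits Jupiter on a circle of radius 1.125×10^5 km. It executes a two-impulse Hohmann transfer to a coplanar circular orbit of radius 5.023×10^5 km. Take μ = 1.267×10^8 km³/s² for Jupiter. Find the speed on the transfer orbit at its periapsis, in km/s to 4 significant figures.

v = 42.90 km/s

Transfer-ellipse semi-major axis a_t = (r₁ + r₂)/2 = (1.125×10^5 + 5.023×10^5)/2 = 3.074×10^5 km.
At periapsis, r = 1.125×10^5 km.
Vis-viva: v = √[μ(2/r − 1/a_t)] = √[1.267×10^8 × (2/1.125×10^5 − 1/3.074×10^5)] = 42.90 km/s.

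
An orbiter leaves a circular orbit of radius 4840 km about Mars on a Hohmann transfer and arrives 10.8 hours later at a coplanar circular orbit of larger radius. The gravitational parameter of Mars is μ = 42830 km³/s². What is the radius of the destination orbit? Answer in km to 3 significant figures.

r₂ = 32600 km

Transfer time t = 10.8 hours = 38880 s, and t = π√(a_t³/μ).
So a_t = (μ t²/π²)^(1/3) = (42830 × (38880)² / π²)^(1/3) = 18720 km.
Since a_t = (r₁ + r₂)/2, r₂ = 2a_t − r₁ = 2×18720 − 4840 = 32600 km.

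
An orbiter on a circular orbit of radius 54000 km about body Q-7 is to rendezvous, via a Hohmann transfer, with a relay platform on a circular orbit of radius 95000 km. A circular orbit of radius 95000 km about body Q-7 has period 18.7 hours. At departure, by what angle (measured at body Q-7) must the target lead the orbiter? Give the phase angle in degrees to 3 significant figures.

From Kepler's third law T² = 4π²r³/μ at r = 95000 km, T = 18.7 hours = 18.7 × 3600 s = 67320 s: μ = 4π²r³/T² = 7.46865×10^6 km³/s².
Transfer-ellipse semi-major axis a_t = (r₁ + r₂)/2 = (54000 + 95000)/2 = 74500 km.
Transfer time t = π√(a_t³/μ) = 23380 s.
Target angular speed ω₂ = √(μ/r₂³) = 9.333×10^-5 rad/s.
Angle swept by the target during transfer: ω₂·t = 2.182 rad = 125.0°.
The orbiter traverses 180° on the transfer ellipse, so the target must lead by 180° − 125.0° = 55.0°.

φ = 55.0°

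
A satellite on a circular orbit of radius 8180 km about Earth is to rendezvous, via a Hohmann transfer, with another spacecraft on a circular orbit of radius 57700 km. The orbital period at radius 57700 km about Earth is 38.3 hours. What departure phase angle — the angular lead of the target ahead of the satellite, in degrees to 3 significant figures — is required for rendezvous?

φ = 102°

From Kepler's third law T² = 4π²r³/μ at r = 57700 km, T = 38.3 hours = 38.3 × 3600 s = 1.3788×10^5 s: μ = 4π²r³/T² = 3.98919×10^5 km³/s².
Semi-major axis of the transfer orbit: a_t = (8180 + 57700)/2 = 32940 km.
Transfer time t = π√(a_t³/μ) = 29740 s.
The target's mean motion on its circular orbit is ω₂ = √(μ/r₂³) = 4.557×10^-5 rad/s.
Angle swept by the target during transfer: ω₂·t = 1.355 rad = 77.64°.
Arrival is 180° from departure on the ellipse, so φ = 180° − 77.64° = 102°.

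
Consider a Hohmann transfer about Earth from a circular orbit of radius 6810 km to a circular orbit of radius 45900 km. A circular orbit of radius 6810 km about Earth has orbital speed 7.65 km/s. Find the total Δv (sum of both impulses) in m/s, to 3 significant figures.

From the circular-orbit relation v² = μ/r at r = 6810 km: μ = v²r = (7.65)² × 6810 = 3.98538×10^5 km³/s².
The Hohmann ellipse has a_t = (r₁ + r₂)/2 = 26355 km.
At r₁ the circular-orbit speed is v₁ = √(μ/r₁) = 7.65000 km/s.
Transfer-orbit speed at r₁ (v² = μ(2/r − 1/a)): v_p = √[μ(2/r₁ − 1/a_t)] = 10.0957 km/s.
First burn Δv₁ = |v_p − v₁| = 2.44570 km/s.
Circular speed at r₂: v₂ = √(μ/r₂) = 2.94665 km/s.
Transfer-orbit speed at r₂: v_a = √[μ(2/r₂ − 1/a_t)] = 1.49786 km/s.
Second burn Δv₂ = |v₂ − v_a| = 1.44879 km/s.
Δv = Δv₁ + Δv₂ = 2.44570 + 1.44879 = 3.894 km/s.

Δv = 3890 m/s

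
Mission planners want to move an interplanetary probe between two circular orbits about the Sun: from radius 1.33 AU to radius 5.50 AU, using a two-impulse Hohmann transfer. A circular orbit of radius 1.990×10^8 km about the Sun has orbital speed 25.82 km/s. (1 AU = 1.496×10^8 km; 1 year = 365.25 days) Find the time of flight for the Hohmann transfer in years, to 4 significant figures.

t = 3.156 years

From the circular-orbit relation v² = μ/r at r = 1.990×10^8 km: μ = v²r = (25.82)² × 1.990×10^8 = 1.32668×10^11 km³/s².
In km: r₁ = 1.33 × 1.496×10^8 = 1.98968×10^8 km; r₂ = 5.50 × 1.496×10^8 = 8.228×10^8 km.
Semi-major axis of the transfer orbit: a_t = (1.98968×10^8 + 8.228×10^8)/2 = 5.10884×10^8 km.
Half the transfer-orbit period gives t = π√(a_t³/μ) = 9.960×10^7 s.
Converting: 9.960×10^7 s ÷ 3.15576×10^7 s/year (365.25 × 86400) = 3.156 years.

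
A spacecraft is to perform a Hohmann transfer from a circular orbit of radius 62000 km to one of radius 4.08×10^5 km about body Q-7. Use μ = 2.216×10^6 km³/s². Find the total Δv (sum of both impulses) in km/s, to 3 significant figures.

Transfer-ellipse semi-major axis a_t = (r₁ + r₂)/2 = (62000 + 4.080×10^5)/2 = 2.350×10^5 km.
Circular speed at r₁: v₁ = √(μ/r₁) = √(2.216×10^6/62000) = 5.978 km/s.
On the transfer ellipse at r₁, vis-viva equation gives v_p = √[μ(2/r₁ − 1/a_t)] = 7.877 km/s.
First burn Δv₁ = |v_p − v₁| = 1.899 km/s.
At r₂, v₂ = √(μ/r₂) = 2.3305 km/s.
Transfer-orbit speed at r₂: v_a = √[μ(2/r₂ − 1/a_t)] = 1.1971 km/s.
Second burn Δv₂ = |v₂ − v_a| = 1.133 km/s.
Total Δv = Δv₁ + Δv₂ = 3.032 km/s.

Δv = 3.03 km/s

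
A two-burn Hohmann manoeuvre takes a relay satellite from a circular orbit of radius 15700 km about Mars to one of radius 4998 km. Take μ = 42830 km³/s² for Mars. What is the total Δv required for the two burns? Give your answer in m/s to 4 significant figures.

The Hohmann ellipse has a_t = (r₁ + r₂)/2 = 10349 km.
At r₁ the circular-orbit speed is v₁ = √(μ/r₁) = 1.6517 km/s.
Transfer-orbit speed at r₁ (vis-viva): v_a = √[μ(2/r₁ − 1/a_t)] = 1.1478 km/s.
First burn Δv₁ = |v_a − v₁| = 0.5039 km/s.
At r₂, v₂ = √(μ/r₂) = 2.9274 km/s.
Transfer-orbit speed at r₂: v_p = √[μ(2/r₂ − 1/a_t)] = 3.6056 km/s.
Second burn Δv₂ = |v₂ − v_p| = 0.6782 km/s.
Δv = Δv₁ + Δv₂ = 0.5039 + 0.6782 = 1.182 km/s.

Δv = 1182 m/s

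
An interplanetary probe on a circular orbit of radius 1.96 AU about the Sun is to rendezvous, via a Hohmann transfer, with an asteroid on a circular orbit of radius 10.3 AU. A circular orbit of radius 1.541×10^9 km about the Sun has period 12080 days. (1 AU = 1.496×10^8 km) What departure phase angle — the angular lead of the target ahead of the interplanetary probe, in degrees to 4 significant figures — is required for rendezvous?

φ = 97.36°

From Kepler's third law T² = 4π²r³/μ at r = 1.541×10^9 km, T = 12080 days = 12080 × 86400 s = 1.043712×10^9 s: μ = 4π²r³/T² = 1.32619×10^11 km³/s².
In km: r₁ = 1.96 × 1.496×10^8 = 2.93216×10^8 km; r₂ = 10.3 × 1.496×10^8 = 1.54088×10^9 km.
The Hohmann ellipse has a_t = (r₁ + r₂)/2 = 9.17048×10^8 km.
Transfer time t = π√(a_t³/μ) = 2.3957×10^8 s.
Target angular speed ω₂ = √(μ/r₂³) = 6.0207×10^-9 rad/s.
Angle swept by the target during transfer: ω₂·t = 1.4424 rad = 82.64°.
The interplanetary probe traverses 180° on the transfer ellipse, so the target must lead by 180° − 82.64° = 97.36°.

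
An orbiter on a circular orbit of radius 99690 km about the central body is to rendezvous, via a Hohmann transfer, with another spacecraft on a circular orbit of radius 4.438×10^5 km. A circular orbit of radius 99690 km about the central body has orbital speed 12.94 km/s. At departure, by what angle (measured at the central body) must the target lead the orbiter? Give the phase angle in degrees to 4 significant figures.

φ = 93.76°

From the circular-orbit relation v² = μ/r at r = 99690 km: μ = v²r = (12.94)² × 99690 = 1.66925×10^7 km³/s².
Transfer-ellipse semi-major axis a_t = (r₁ + r₂)/2 = (99690 + 4.438×10^5)/2 = 2.71745×10^5 km.
The half-period of the transfer ellipse is t = π√(a_t³/μ) = 1.08926×10^5 s.
Target angular speed ω₂ = √(μ/r₂³) = 1.38191×10^-5 rad/s.
Angle swept by the target during transfer: ω₂·t = 1.505259 rad = 86.24°.
Arrival is 180° from departure on the ellipse, so φ = 180° − 86.24° = 93.76°.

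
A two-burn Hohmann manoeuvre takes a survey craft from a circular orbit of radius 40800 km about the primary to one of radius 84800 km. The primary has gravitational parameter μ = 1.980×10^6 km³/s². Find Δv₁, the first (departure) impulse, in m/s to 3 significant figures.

Δv₁ = 1130 m/s

Transfer-ellipse semi-major axis a_t = (r₁ + r₂)/2 = (40800 + 84800)/2 = 62800 km.
Circular speed at r = 40800 km: v_c = √(μ/r) = 6.966 km/s.
Transfer-orbit speed at the same r (vis-viva, a = a_t): v_t = √[μ(2/r − 1/a_t)] = 8.095 km/s.
Δv₁ = |v_t − v_c| = |8.095 − 6.966| = 1.129 km/s.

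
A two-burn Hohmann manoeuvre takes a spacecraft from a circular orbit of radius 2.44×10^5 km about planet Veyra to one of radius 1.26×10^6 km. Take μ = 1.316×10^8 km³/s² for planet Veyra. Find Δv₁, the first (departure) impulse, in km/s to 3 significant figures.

Transfer-ellipse semi-major axis a_t = (r₁ + r₂)/2 = (2.440×10^5 + 1.260×10^6)/2 = 7.520×10^5 km.
Circular speed at r = 2.440×10^5 km: v_c = √(μ/r) = 23.2238 km/s.
Vis-viva on the transfer ellipse at r = 2.440×10^5 km gives v_t = √[μ(2/r − 1/a_t)] = 30.0614 km/s.
Δv₁ = |v_t − v_c| = |30.0614 − 23.2238| = 6.838 km/s.

Δv₁ = 6.84 km/s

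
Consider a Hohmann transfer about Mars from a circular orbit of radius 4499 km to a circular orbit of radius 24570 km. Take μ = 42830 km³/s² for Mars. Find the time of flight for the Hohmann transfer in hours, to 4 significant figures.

Transfer-ellipse semi-major axis a_t = (r₁ + r₂)/2 = (4499 + 24570)/2 = 14534.5 km.
By Kepler's third law the transfer-orbit period is T = 2π√(a_t³/μ), so t = T/2 = 26600 s.
Converting: 26600 s ÷ 3600 s/hour = 7.389 hours.

t = 7.389 hours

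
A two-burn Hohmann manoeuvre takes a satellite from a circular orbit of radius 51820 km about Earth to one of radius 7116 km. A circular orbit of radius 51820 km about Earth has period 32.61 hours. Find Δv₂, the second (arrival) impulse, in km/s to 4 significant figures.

Δv₂ = 2.441 km/s

From Kepler's third law T² = 4π²r³/μ at r = 51820 km, T = 32.61 hours = 32.61 × 3600 s = 1.17396×10^5 s: μ = 4π²r³/T² = 3.98607×10^5 km³/s².
The Hohmann ellipse has a_t = (r₁ + r₂)/2 = 29468 km.
Circular speed at r = 7116 km: v_c = √(μ/r) = 7.484 km/s.
Transfer-orbit speed at the same r (vis-viva, a = a_t): v_t = √[μ(2/r − 1/a_t)] = 9.925 km/s.
Δv₂ = |v_t − v_c| = |9.925 − 7.484| = 2.441 km/s.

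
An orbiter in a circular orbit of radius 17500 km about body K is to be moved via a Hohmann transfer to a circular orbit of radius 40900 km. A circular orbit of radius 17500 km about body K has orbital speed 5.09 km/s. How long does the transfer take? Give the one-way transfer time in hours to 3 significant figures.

From the circular-orbit relation v² = μ/r at r = 17500 km: μ = v²r = (5.09)² × 17500 = 4.53392×10^5 km³/s².
The Hohmann ellipse has a_t = (r₁ + r₂)/2 = 29200 km.
Transfer time t = π√(a_t³/μ) = π√((29200)³ / 4.53392×10^5) = 23280 s.
Converting: 23280 s ÷ 3600 s/hour = 6.47 hours.

t = 6.47 hours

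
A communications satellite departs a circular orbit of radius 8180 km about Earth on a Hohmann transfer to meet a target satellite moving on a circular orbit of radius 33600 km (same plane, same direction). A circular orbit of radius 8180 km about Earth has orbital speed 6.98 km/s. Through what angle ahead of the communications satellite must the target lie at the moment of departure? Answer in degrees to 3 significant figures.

From the circular-orbit relation v² = μ/r at r = 8180 km: μ = v²r = (6.98)² × 8180 = 3.98533×10^5 km³/s².
Transfer-ellipse semi-major axis a_t = (r₁ + r₂)/2 = (8180 + 33600)/2 = 20890 km.
Transfer time t = π√(a_t³/μ) = 15025 s.
Target angular speed ω₂ = √(μ/r₂³) = 1.0250×10^-4 rad/s.
Angle swept by the target during transfer: ω₂·t = 1.540 rad = 88.24°.
The communications satellite traverses 180° on the transfer ellipse, so the target must lead by 180° − 88.24° = 91.8°.

φ = 91.8°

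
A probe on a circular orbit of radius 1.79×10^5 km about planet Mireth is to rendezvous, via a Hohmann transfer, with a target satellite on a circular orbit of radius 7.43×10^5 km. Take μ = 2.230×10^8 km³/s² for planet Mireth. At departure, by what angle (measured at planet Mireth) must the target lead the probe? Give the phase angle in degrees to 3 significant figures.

The Hohmann ellipse has a_t = (r₁ + r₂)/2 = 4.610×10^5 km.
The half-period of the transfer ellipse is t = π√(a_t³/μ) = 65849 s.
Target angular speed ω₂ = √(μ/r₂³) = 2.3317×10^-5 rad/s.
Angle swept by the target during transfer: ω₂·t = 1.5354 rad = 87.97°.
Arrival is 180° from departure on the ellipse, so φ = 180° − 87.97° = 92.0°.

φ = 92.0°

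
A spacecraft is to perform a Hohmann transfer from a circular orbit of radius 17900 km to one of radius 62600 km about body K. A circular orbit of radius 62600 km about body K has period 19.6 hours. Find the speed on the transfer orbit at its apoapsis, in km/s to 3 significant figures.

From Kepler's third law T² = 4π²r³/μ at r = 62600 km, T = 19.6 hours = 19.6 × 3600 s = 70560 s: μ = 4π²r³/T² = 1.94521×10^6 km³/s².
Semi-major axis of the transfer orbit: a_t = (17900 + 62600)/2 = 40250 km.
At apoapsis, r = 62600 km.
Vis-viva: v = √[μ(2/r − 1/a_t)] = √[1.94521×10^6 × (2/62600 − 1/40250)] = 3.717 km/s.

v = 3.72 km/s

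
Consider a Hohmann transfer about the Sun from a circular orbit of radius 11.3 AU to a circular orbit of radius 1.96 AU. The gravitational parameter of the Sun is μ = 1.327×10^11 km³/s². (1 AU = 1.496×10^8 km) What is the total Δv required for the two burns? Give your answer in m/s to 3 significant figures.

Δv = 10500 m/s

In km: r₁ = 11.3 × 1.496×10^8 = 1.69048×10^9 km; r₂ = 1.96 × 1.496×10^8 = 2.93216×10^8 km.
Transfer-ellipse semi-major axis a_t = (r₁ + r₂)/2 = (1.69048×10^9 + 2.93216×10^8)/2 = 9.91848×10^8 km.
At r₁ the circular-orbit speed is v₁ = √(μ/r₁) = 8.860 km/s.
Transfer-orbit speed at r₁ (v² = μ(2/r − 1/a)): v_a = √[μ(2/r₁ − 1/a_t)] = 4.817 km/s.
First burn Δv₁ = |v_a − v₁| = 4.043 km/s.
Circular speed at r₂: v₂ = √(μ/r₂) = 21.274 km/s.
Transfer-orbit speed at r₂: v_p = √[μ(2/r₂ − 1/a_t)] = 27.773 km/s.
Second burn Δv₂ = |v₂ − v_p| = 6.499 km/s.
Total Δv = Δv₁ + Δv₂ = 10.54 km/s.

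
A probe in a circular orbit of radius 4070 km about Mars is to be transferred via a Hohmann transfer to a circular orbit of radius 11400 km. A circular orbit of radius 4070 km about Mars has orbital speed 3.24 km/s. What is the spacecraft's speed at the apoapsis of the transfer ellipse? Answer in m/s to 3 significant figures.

v = 1400 m/s

From the circular-orbit relation v² = μ/r at r = 4070 km: μ = v²r = (3.24)² × 4070 = 42725.2 km³/s².
Transfer-ellipse semi-major axis a_t = (r₁ + r₂)/2 = (4070 + 11400)/2 = 7735 km.
The apoapsis of the transfer ellipse is at r = 11400 km.
From the vis-viva equation, v = √[μ(2/r − 1/a_t)] = 1.404 km/s.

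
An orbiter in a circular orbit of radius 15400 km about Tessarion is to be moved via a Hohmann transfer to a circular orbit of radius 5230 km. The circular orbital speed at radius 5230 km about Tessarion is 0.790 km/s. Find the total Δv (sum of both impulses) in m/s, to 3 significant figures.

From the circular-orbit relation v² = μ/r at r = 5230 km: μ = v²r = (0.790)² × 5230 = 3264.04 km³/s².
The Hohmann ellipse has a_t = (r₁ + r₂)/2 = 10315 km.
Circular speed at r₁: v₁ = √(μ/r₁) = √(3264.04/15400) = 0.46038 km/s.
On the transfer ellipse at r₁, vis-viva equation gives v_a = √[μ(2/r₁ − 1/a_t)] = 0.32782 km/s.
First burn Δv₁ = |v_a − v₁| = 0.13256 km/s.
At r₂, v₂ = √(μ/r₂) = 0.79000 km/s.
Transfer-orbit speed at r₂: v_p = √[μ(2/r₂ − 1/a_t)] = 0.96528 km/s.
Second burn Δv₂ = |v₂ − v_p| = 0.17528 km/s.
Total Δv = Δv₁ + Δv₂ = 0.3078 km/s.

Δv = 308 m/s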